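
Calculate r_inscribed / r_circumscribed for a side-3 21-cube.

r_in = 3/2 (half the side); r_out = 3√21/2 (half the diagonal). Ratio = 1/√21 ≈ 0.218218.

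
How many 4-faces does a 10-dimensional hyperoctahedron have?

Each 4-face is the convex hull of 5 vertices, one chosen as ±e_i from each of 5 distinct axes: 2^5·C(10,5) = 8064.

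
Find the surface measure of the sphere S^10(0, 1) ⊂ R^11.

S_11(1) = 2·π^(11/2)·(1)^10 / Γ(11/2) = 64·π^5/945 ≈ 20.7251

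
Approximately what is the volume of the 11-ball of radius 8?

V_11(8) = π^(11/2) · (8)^11 / Γ(11/2 + 1) = 549755813888·π^5/10395 ≈ 1.61843e+10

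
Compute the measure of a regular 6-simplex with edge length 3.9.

Volume = 3.9^6 · √(7/2^6) / 6! ≈ 1.61627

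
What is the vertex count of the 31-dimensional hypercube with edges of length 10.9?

Number of vertices = 2^31 = 2147483648.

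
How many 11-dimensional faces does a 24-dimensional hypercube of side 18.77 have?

f_11(24-cube) = (24 choose 11) · 2^13 = 20448411648.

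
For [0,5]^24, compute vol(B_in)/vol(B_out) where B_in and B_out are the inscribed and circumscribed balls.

V_in/V_out = n^(-n/2) = 24^(-24/2) ≈ 2.7382e-17.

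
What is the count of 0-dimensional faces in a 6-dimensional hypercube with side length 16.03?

Choose 0 of 6 axes to span the face (C(6,0) = 1 way), then fix each of the remaining 6 coordinates at one of its two extreme values (2^6 = 64 ways): 1·64 = 64.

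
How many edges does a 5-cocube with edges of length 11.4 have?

f_1(5-orthoplex) = 2^2 · (5 choose 2) = 40.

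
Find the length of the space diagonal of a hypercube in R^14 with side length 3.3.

||(3.3,3.3,...,3.3)|| = √(14)·3.3 ≈ 12.3475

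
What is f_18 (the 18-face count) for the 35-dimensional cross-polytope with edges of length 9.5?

f_18(35-orthoplex) = 2^19 · (35 choose 19) = 2128572029337600.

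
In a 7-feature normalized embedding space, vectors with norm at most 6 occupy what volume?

Volume = π^{7/2}·(6)^7/Γ(9/2) = 1492992·π^3/35 ≈ 1.32263e+06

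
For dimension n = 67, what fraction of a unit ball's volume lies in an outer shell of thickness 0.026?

1 - (1-0.026)^67 ≈ 0.828821 ≈ 82.88%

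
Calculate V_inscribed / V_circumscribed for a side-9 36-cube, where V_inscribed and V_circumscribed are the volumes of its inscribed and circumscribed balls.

Volume scales as r^n, and r_in/r_out = 1/√36, giving (1/√36)^36 ≈ 9.69516e-29.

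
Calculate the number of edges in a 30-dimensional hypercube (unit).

An n-cube has n·2^(n-1) edges. With n = 30: 30·536870912 = 16106127360.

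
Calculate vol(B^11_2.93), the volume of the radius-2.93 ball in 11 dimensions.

Volume = π^{11/2}·(2.93)^11/Γ(13/2) ≈ 257424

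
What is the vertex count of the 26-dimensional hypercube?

Each vertex is a binary string of length 26, so there are 2^26 = 67108864.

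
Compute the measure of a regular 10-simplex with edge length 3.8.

V_10 = √(11) · 3.8^10 / (10! · 2^(10/2)) ≈ 0.0179316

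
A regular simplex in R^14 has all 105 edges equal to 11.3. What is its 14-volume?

Volume = 11.3^14 · √(15/2^14) / 14! ≈ 192.099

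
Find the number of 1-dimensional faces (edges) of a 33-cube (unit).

Number of 1-faces = C(33,1)·2^(33-1) = 33·4294967296 = 141733920768.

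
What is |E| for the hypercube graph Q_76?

An n-cube has n·2^(n-1) edges. With n = 76: 76·37778931862957161709568 = 2871198821584744289927168.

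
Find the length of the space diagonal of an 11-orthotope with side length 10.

Diagonal = √11 · 10 ≈ 33.1662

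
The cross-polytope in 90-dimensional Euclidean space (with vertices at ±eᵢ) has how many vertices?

The 90-dimensional cross-polytope has 2n = 2·90 = 180 vertices.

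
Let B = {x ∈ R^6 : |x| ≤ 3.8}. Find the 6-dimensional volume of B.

V_6(3.8) = π^(6/2) · (3.8)^6 / Γ(6/2 + 1) ≈ 15559.7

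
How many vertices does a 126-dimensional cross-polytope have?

The 126-dimensional cross-polytope has 2n = 2·126 = 252 vertices.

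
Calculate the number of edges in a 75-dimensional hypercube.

The 75-cube has n·2^(n-1) = 75·2^74 = 75·18889465931478580854784 = 1416709944860893564108800 edges.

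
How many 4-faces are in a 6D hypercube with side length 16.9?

Number of 4-faces = C(6,4) · 2^(6-4) = 15 · 4 = 60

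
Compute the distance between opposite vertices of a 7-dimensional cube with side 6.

d = √(6² + 6² + ... + 6²) [7 terms] = √(7·6²) = 6√7 ≈ 15.8745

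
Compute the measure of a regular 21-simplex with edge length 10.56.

Volume = 10.56^21 · √(22/2^21) / 21! ≈ 0.199065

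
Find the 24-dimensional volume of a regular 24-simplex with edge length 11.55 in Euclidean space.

For a regular n-simplex with edge a, V = (a^n / n!)·√((n+1)/2^n). With a=11.55, n=24: V ≈ 0.0624988.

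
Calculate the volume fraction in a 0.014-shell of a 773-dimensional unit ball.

V(inner)/V(outer) = ((1-0.014)/1)^773 ≈ 1.849e-05, so the shell fraction is 0.999982.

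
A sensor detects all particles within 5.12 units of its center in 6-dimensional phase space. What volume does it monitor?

The n-ball volume is π^(n/2)·r^n/Γ(n/2+1). With n=6, r=5.12: V ≈ 93093.2.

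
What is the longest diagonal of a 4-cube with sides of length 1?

d = √(1² + 1² + ... + 1²) [4 terms] = √(4·1²) = 1√4 = 2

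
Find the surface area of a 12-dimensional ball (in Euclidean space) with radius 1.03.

S = n·V_n(r)/r = 12·V_12(1.03)/1.03 (volume-to-surface relation), giving 22.1798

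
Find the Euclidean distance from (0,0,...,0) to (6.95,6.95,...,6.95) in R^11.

Diagonal = √11 · 6.95 ≈ 23.0505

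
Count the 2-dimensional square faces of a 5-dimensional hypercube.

Number of 2-faces = C(5,2) · 2^(5-2) = 10 · 8 = 80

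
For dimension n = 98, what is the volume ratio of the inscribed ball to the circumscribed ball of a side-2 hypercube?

V_in/V_out = n^(-n/2) = 98^(-98/2) ≈ 2.69105e-98.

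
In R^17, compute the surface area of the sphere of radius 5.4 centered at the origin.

S_17(5.4) = 2·π^(17/2)·(5.4)^16 / Γ(17/2) ≈ 1.25288e+12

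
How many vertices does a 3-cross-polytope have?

Number of 0-faces = 2^(0+1) · C(3,0+1) = 2 · 3 = 6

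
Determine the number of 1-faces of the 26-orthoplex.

Number of 1-faces = 2^(1+1) · C(26,1+1) = 4 · 325 = 1300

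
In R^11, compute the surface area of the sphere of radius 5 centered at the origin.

The surface area of an n-ball is 2π^(n/2) r^(n-1) / Γ(n/2). For n=11, r=5: 125000000·π^5/189 ≈ 2.02394e+08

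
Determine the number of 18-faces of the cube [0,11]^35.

An n-cube has C(n,k)·2^(n-k) k-faces. Here C(35,18)·2^17 = 4537567650·131072 = 594748067020800.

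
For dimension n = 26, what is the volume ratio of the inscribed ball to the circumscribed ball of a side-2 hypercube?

V_in/V_out = n^(-n/2) = 26^(-26/2) ≈ 4.03038e-19.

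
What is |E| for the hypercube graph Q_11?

An n-cube has n·2^(n-1) edges. With n = 11: 11·1024 = 11264.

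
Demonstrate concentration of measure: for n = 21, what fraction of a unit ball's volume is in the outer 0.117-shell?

1 - (1-0.117)^21 ≈ 0.926688 ≈ 92.67%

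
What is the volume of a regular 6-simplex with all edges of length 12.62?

V_6 = √(7) · 12.62^6 / (6! · 2^(6/2)) ≈ 1855.59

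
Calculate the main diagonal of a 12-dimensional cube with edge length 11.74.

The space diagonal of an n-cube of side s is s√n. Here 11.74·√12 ≈ 40.6686.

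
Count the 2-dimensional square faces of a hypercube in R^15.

f_2(15-cube) = (15 choose 2) · 2^13 = 860160.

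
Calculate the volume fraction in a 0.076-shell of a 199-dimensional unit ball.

Shell fraction = 1 - (1-0.076)^199 ≈ 0.9999998525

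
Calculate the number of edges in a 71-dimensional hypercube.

Number of 1-faces = C(71,1)·2^(71-1) = 71·1180591620717411303424 = 83822005070936202543104.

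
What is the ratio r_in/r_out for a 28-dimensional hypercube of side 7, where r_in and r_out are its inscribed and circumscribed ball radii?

r_in / r_out = (7/2) / (7√28/2) = 1/√28 ≈ 0.188982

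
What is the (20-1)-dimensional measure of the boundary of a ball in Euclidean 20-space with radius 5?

S_20(5) = 2·π^(20/2)·(5)^19 / Γ(20/2) = 3814697265625·π^10/36288 ≈ 9.84455e+12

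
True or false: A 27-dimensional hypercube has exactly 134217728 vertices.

True. The 27-cube has 2^27 = 134217728 vertices.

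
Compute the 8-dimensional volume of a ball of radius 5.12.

Volume = π^{8/2}·(5.12)^8/Γ(5) ≈ 1.91667e+06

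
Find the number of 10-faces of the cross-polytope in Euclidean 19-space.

Each 10-face is the convex hull of 11 vertices, one chosen as ±e_i from each of 11 distinct axes: 2^11·C(19,11) = 154791936.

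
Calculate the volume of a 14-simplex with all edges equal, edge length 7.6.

V = (7.6^14 / 14!) · √((14+1) / 2^14) ≈ 0.744419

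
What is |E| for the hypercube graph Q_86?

An n-cube has n·2^(n-1) edges. With n = 86: 86·38685626227668133590597632 = 3326963855579459488791396352.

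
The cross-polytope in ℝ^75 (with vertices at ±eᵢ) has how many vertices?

An n-cross-polytope has 2n vertices; here n = 75, giving 150.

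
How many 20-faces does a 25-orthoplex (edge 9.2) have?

An n-cross-polytope has 2^(k+1)·C(n,k+1) k-faces. Here 2^21·C(25,21) = 2097152·12650 = 26528972800.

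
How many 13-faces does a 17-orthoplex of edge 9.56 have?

Each 13-face is the convex hull of 14 vertices, one chosen as ±e_i from each of 14 distinct axes: 2^14·C(17,14) = 11141120.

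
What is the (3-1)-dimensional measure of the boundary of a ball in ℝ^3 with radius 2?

|∂B_3(2)| = 4πr² = 4π·(2)² ≈ 50.2655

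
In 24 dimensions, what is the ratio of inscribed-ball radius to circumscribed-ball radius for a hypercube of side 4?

Ratio = (s/2)/(s√24/2) = 24^(-1/2) ≈ 0.204124.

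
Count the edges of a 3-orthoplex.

Each 1-face is the convex hull of 2 vertices, one chosen as ±e_i from each of 2 distinct axes: 2^2·C(3,2) = 12.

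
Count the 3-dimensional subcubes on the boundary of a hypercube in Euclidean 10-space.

An n-cube has C(n,k)·2^(n-k) k-faces. Here C(10,3)·2^7 = 120·128 = 15360.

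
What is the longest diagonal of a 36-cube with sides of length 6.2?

Diagonal = √36 · 6.2 = 37.2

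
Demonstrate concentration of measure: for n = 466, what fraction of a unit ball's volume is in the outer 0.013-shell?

1 - (1-0.013)^466 ≈ 0.997752 ≈ 99.78%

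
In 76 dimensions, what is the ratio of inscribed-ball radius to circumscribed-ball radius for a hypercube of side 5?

r_in / r_out = (5/2) / (5√76/2) = 1/√76 ≈ 0.114708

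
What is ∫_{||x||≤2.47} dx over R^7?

The n-ball volume is π^(n/2)·r^n/Γ(n/2+1). With n=7, r=2.47: V ≈ 2650.08.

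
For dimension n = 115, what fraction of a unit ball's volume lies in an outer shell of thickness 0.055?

1 - (1-0.055)^115 ≈ 0.998505 ≈ 99.85%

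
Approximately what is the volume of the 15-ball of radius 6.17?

Volume = π^{15/2}·(6.17)^15/Γ(17/2) ≈ 2.72714e+11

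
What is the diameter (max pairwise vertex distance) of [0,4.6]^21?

Diagonal = √21 · 4.6 ≈ 21.0798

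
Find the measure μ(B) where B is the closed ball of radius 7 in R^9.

V = 184473632·π^4/135 ≈ 1.33107e+08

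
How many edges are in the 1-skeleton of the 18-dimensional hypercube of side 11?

An n-cube has n·2^(n-1) edges. With n = 18: 18·131072 = 2359296.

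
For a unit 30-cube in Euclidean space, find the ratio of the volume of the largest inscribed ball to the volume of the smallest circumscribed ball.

V_in / V_out = (r_in/r_out)^30 = (1/√30)^30 = 30^(-30/2) ≈ 6.96917e-23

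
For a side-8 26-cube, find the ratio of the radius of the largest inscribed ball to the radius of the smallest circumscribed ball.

r_in / r_out = (8/2) / (8√26/2) = 1/√26 ≈ 0.196116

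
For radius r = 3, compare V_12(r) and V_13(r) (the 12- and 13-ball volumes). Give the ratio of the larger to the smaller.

V_12(3) ≈ 709613, V_13(3) ≈ 1.45184e+06. The 13-ball is larger by a factor of 2.046.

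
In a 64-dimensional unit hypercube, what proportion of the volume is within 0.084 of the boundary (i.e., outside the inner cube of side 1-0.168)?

1 - (1 - 2·0.084)^64 = 1 - 0.832^64 ≈ 0.999992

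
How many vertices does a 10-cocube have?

f_0(10-orthoplex) = 2^1 · (10 choose 1) = 20.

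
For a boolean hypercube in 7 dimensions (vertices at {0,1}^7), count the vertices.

The 7-cube has 2^7 = 128 vertices.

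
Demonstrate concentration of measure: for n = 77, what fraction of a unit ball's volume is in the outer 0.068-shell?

1 - (1-0.068)^77 ≈ 0.995584 ≈ 99.56%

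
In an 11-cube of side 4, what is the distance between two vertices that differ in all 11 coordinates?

The space diagonal of an n-cube of side s is s√n. Here 4·√11 ≈ 13.2665.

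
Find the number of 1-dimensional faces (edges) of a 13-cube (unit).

Each of the 2^13 = 8192 vertices has degree 13; total edges = 13·2^13/2 = 53248.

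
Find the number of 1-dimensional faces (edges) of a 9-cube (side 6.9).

The 9-cube has n·2^(n-1) = 9·2^8 = 9·256 = 2304 edges.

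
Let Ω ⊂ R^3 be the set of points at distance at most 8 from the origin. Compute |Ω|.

V_3(8) = π^(3/2) · (8)^3 / Γ(3/2 + 1) = 2048·π/3 ≈ 2144.66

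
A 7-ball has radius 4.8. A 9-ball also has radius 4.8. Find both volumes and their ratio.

V_7(4.8) ≈ 277376. V_9(4.8) ≈ 4.46158e+06. Ratio V_7/V_9 ≈ 0.06217.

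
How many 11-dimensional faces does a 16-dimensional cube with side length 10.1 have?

Number of 11-faces = C(16,11) · 2^(16-11) = 4368 · 32 = 139776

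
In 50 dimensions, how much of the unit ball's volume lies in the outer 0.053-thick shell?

1 - (1-0.053)^50 ≈ 0.93431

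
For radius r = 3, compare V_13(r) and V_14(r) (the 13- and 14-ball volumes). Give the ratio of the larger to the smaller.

V_13(3) ≈ 1.45184e+06, V_14(3) ≈ 2.86626e+06. The 14-ball is larger by a factor of 1.974.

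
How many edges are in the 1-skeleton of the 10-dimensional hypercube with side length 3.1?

Each of the 2^10 = 1024 vertices has degree 10; total edges = 10·2^10/2 = 5120.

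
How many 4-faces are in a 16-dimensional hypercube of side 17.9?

f_4(16-cube) = (16 choose 4) · 2^12 = 7454720.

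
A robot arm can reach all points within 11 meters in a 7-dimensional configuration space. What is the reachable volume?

V = 311794736·π^3/105 ≈ 9.20723e+07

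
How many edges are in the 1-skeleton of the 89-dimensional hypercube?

Each of the 2^89 = 618970019642690137449562112 vertices has degree 89; total edges = 89·2^89/2 = 27544165874099711116505513984.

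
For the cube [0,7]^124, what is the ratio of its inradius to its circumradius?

r_in / r_out = (7/2) / (7√124/2) = 1/√124 ≈ 0.0898027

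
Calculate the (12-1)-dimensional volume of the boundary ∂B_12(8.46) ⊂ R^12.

S = n·V_n(r)/r = 12·V_12(8.46)/8.46 (volume-to-surface relation), giving 2.54579e+11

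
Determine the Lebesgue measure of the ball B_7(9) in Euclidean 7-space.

V_7(9) = π^(7/2) · (9)^7 / Γ(7/2 + 1) = 25509168·π^3/35 ≈ 2.25984e+07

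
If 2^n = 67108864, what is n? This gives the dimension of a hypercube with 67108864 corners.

The n-cube has 2^n vertices, and 67108864 = 2^26, so n = 26.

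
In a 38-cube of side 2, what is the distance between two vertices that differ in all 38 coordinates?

||(2,2,...,2)|| = √(38)·2 ≈ 12.3288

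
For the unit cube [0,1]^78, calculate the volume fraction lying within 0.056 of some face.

Shell fraction = 1 - (1-0.112)^78 ≈ 0.999905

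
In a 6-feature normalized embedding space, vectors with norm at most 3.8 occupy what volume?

V_6(3.8) = π^(6/2) · (3.8)^6 / Γ(6/2 + 1) ≈ 15559.7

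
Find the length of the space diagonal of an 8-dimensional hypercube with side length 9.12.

||(9.12,9.12,...,9.12)|| = √(8)·9.12 ≈ 25.7953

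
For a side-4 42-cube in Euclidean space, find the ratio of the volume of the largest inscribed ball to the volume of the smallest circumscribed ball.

Volume scales as r^n, and r_in/r_out = 1/√42, giving (1/√42)^42 ≈ 8.1614e-35.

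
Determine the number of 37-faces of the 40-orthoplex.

Number of 37-faces = 2^(37+1) · C(40,37+1) = 274877906944 · 780 = 214404767416320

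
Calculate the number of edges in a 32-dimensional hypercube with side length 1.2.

The 32-cube has n·2^(n-1) = 32·2^31 = 32·2147483648 = 68719476736 edges.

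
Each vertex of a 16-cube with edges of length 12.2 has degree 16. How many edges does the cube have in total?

Number of 1-faces = C(16,1)·2^(16-1) = 16·32768 = 524288.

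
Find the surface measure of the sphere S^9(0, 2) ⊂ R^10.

S = n·V_n(r)/r = 10·V_10(2)/2 (volume-to-surface relation), giving 128·π^5/3 ≈ 13056.8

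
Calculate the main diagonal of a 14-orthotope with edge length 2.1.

The space diagonal of an n-cube of side s is s√n. Here 2.1·√14 ≈ 7.85748.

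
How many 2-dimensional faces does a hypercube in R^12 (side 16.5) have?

An n-cube has C(n,k)·2^(n-k) k-faces. Here C(12,2)·2^10 = 66·1024 = 67584.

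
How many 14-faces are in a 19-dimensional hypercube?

An n-cube has C(n,k)·2^(n-k) k-faces. Here C(19,14)·2^5 = 11628·32 = 372096.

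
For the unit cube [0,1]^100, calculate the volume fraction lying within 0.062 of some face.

The inner cube has side 1-2·0.062 = 0.876 and volume (0.876)^100 ≈ 1.78e-06, so the shell holds 0.99999822 of the volume.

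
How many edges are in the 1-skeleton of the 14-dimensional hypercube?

The 14-cube has n·2^(n-1) = 14·2^13 = 14·8192 = 114688 edges.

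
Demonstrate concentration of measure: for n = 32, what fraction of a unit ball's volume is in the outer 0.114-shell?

1 - (1-0.114)^32 ≈ 0.979209 ≈ 97.92%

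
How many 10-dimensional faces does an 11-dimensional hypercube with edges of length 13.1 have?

f_10(11-cube) = (11 choose 10) · 2^1 = 22.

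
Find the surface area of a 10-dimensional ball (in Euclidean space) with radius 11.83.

S_10(11.83) = 2·π^(10/2)·(11.83)^9 / Γ(10/2) ≈ 1.15726e+11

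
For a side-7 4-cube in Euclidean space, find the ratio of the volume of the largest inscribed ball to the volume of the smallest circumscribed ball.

V_in/V_out = n^(-n/2) = 4^(-4/2) ≈ 0.0625.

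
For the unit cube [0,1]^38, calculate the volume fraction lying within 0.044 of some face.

Shell fraction = 1 - (1-0.088)^38 ≈ 0.969814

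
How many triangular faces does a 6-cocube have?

Each 2-face is the convex hull of 3 vertices, one chosen as ±e_i from each of 3 distinct axes: 2^3·C(6,3) = 160.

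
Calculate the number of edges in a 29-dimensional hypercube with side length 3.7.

The 29-cube has n·2^(n-1) = 29·2^28 = 29·268435456 = 7784628224 edges.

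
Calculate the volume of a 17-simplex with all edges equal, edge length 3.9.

V_17 = √(18) · 3.9^17 / (17! · 2^(17/2)) ≈ 3.68054e-07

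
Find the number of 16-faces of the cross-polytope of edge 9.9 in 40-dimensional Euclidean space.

Each 16-face is the convex hull of 17 vertices, one chosen as ±e_i from each of 17 distinct axes: 2^17·C(40,17) = 11630330354073600.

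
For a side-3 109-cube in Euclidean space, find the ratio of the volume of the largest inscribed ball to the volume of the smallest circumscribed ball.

V_in / V_out = (r_in/r_out)^109 = (1/√109)^109 = 109^(-109/2) ≈ 9.12548e-112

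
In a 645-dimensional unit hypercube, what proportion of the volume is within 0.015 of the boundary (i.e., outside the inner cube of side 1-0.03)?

1 - (1 - 2·0.015)^645 = 1 - 0.97^645 ≈ 0.9999999971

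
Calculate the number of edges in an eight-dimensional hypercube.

Each of the 2^8 = 256 vertices has degree 8; total edges = 8·2^8/2 = 1024.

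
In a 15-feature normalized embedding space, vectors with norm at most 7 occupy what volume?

V = 173625106649344·π^7/289575 ≈ 1.81093e+12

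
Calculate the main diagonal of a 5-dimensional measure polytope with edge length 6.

Diagonal = √5 · 6 ≈ 13.4164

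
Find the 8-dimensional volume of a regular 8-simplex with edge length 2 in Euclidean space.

For a regular n-simplex with edge a, V = (a^n / n!)·√((n+1)/2^n). With a=2, n=8: V ≈ 0.00119048.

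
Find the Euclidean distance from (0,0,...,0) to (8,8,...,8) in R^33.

The space diagonal of an n-cube of side s is s√n. Here 8·√33 ≈ 45.9565.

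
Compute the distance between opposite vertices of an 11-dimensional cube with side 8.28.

The space diagonal of an n-cube of side s is s√n. Here 8.28·√11 ≈ 27.4617.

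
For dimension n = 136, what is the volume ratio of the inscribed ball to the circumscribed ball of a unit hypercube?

V_in / V_out = (r_in/r_out)^136 = (1/√136)^136 = 136^(-136/2) ≈ 8.30528e-146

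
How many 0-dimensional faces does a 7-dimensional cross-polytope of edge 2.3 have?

An n-cross-polytope has 2^(k+1)·C(n,k+1) k-faces. Here 2^1·C(7,1) = 2·7 = 14.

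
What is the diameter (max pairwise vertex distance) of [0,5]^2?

The space diagonal of an n-cube of side s is s√n. Here 5·√2 ≈ 7.07107.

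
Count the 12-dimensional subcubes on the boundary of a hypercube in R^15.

An n-cube has C(n,k)·2^(n-k) k-faces. Here C(15,12)·2^3 = 455·8 = 3640.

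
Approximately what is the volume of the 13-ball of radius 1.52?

V_13(1.52) = π^(13/2) · (1.52)^13 / Γ(13/2 + 1) ≈ 210.527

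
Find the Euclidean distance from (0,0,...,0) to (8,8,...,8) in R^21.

The space diagonal of an n-cube of side s is s√n. Here 8·√21 ≈ 36.6606.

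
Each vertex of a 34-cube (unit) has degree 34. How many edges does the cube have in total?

Number of 1-faces = C(34,1)·2^(34-1) = 34·8589934592 = 292057776128.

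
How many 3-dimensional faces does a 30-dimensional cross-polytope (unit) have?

Number of 3-faces = 2^(3+1) · C(30,3+1) = 16 · 27405 = 438480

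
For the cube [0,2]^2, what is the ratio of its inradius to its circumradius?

For an n-cube of any side s, the inradius is s/2 and the circumradius is s√n/2, so the ratio is 1/√2 ≈ 0.707107.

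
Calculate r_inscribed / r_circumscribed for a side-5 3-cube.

r_in = 5/2 (half the side); r_out = 5√3/2 (half the diagonal). Ratio = 1/√3 ≈ 0.57735.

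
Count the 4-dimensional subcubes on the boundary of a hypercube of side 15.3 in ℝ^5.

An n-cube has C(n,k)·2^(n-k) k-faces. Here C(5,4)·2^1 = 5·2 = 10.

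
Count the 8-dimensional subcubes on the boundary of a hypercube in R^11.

Choose 8 of 11 axes to span the face (C(11,8) = 165 ways), then fix each of the remaining 3 coordinates at one of its two extreme values (2^3 = 8 ways): 165·8 = 1320.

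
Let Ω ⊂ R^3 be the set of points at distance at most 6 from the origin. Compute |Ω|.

V = 288·π ≈ 904.779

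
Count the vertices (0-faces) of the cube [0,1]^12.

The 12-cube has 2^12 = 4096 vertices.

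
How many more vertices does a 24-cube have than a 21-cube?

The 24-cube has 2^24 = 16777216 vertices. The 21-cube has 2^21 = 2097152 vertices. Difference: 16777216 - 2097152 = 14680064.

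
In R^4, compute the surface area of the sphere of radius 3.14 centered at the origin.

S_4(3.14) = 2·π^(4/2)·(3.14)^3 / Γ(4/2) ≈ 611.109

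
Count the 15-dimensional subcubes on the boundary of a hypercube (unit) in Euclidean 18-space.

Choose 15 of 18 axes to span the face (C(18,15) = 816 ways), then fix each of the remaining 3 coordinates at one of its two extreme values (2^3 = 8 ways): 816·8 = 6528.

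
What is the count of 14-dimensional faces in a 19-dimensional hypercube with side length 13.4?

An n-cube has C(n,k)·2^(n-k) k-faces. Here C(19,14)·2^5 = 11628·32 = 372096.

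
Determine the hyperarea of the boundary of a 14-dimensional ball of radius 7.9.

S = n·V_n(r)/r = 14·V_14(7.9)/7.9 (volume-to-surface relation), giving 3.91651e+12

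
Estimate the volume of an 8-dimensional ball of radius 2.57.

Volume = π^{8/2}·(2.57)^8/Γ(5) ≈ 7724.2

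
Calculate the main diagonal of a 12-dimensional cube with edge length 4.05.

Diagonal = √12 · 4.05 ≈ 14.0296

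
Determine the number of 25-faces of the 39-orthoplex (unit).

Each 25-face is the convex hull of 26 vertices, one chosen as ±e_i from each of 26 distinct axes: 2^26·C(39,26) = 545086744471535616.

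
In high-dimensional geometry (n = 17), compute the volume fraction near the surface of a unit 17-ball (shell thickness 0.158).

1 - (1-0.158)^17 ≈ 0.946259 ≈ 94.63%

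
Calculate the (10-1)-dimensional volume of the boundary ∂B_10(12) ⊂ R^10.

The surface area of an n-ball is 2π^(n/2) r^(n-1) / Γ(n/2). For n=10, r=12: 429981696·π^5 ≈ 1.31583e+11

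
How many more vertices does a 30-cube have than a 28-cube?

The 30-cube has 2^30 = 1073741824 vertices. The 28-cube has 2^28 = 268435456 vertices. Difference: 1073741824 - 268435456 = 805306368.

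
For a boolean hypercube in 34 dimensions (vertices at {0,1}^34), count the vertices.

Each vertex is a binary string of length 34, so there are 2^34 = 17179869184.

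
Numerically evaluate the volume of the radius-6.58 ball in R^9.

The n-ball volume is π^(n/2)·r^n/Γ(n/2+1). With n=9, r=6.58: V ≈ 7.62695e+07.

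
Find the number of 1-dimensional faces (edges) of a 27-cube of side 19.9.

Each of the 2^27 = 134217728 vertices has degree 27; total edges = 27·2^27/2 = 1811939328.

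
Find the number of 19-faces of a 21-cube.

f_19(21-cube) = (21 choose 19) · 2^2 = 840.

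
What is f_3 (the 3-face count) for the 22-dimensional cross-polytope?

Each 3-face is the convex hull of 4 vertices, one chosen as ±e_i from each of 4 distinct axes: 2^4·C(22,4) = 117040.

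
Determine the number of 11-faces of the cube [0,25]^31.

f_11(31-cube) = (31 choose 11) · 2^20 = 88785357373440.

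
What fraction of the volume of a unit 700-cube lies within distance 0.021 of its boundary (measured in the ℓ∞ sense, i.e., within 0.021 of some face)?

1 - (1 - 2·0.021)^700 = 1 - 0.958^700 ≈ 1 - 9.034e-14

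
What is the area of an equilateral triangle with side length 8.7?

Area = (√3/4) · 8.7² = 32.7747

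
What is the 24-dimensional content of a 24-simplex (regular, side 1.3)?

Volume = 1.3^24 · √(25/2^24) / 24! ≈ 1.06794e-24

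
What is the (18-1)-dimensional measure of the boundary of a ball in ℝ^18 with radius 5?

The surface area of an n-ball is 2π^(n/2) r^(n-1) / Γ(n/2). For n=18, r=5: 152587890625·π^9/4032 ≈ 1.1281e+12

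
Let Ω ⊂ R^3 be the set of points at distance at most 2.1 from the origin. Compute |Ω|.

V_3(2.1) = π^(3/2) · (2.1)^3 / Γ(3/2 + 1) ≈ 38.7924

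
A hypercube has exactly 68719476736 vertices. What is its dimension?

n = log_2(68719476736) = 36.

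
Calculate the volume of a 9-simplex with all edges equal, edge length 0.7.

For a regular n-simplex with edge a, V = (a^n / n!)·√((n+1)/2^n). With a=0.7, n=9: V ≈ 1.55412e-08.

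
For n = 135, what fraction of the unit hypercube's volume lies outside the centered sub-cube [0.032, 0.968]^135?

The inner cube has side 1-2·0.032 = 0.936 and volume (0.936)^135 ≈ 0.0001325, so the shell holds 0.999867 of the volume.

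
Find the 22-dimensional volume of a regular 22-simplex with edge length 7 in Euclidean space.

Volume = 7^22 · √(23/2^22) / 22! ≈ 8.14562e-06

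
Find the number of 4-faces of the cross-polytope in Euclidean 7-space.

An n-cross-polytope has 2^(k+1)·C(n,k+1) k-faces. Here 2^5·C(7,5) = 32·21 = 672.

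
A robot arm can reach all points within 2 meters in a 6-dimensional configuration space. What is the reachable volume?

Volume = π^{6/2}·(2)^6/Γ(4) = 32·π^3/3 ≈ 330.734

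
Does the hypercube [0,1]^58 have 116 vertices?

False. The 58-cube has 2^58 = 288230376151711744 vertices.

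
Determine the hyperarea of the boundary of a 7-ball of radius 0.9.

|∂B_7(0.9)| ≈ 17.5765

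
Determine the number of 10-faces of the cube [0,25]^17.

Number of 10-faces = C(17,10) · 2^(17-10) = 19448 · 128 = 2489344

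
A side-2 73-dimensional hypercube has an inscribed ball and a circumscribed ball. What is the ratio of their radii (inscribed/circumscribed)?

r_in / r_out = (2/2) / (2√73/2) = 1/√73 ≈ 0.117041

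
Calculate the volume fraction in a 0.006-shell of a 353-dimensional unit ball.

V(inner)/V(outer) = ((1-0.006)/1)^353 ≈ 0.1195, so the shell fraction is 0.880493.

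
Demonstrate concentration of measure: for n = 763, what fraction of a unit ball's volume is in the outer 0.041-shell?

1 - (1-0.041)^763 ≈ 1 - 1.342e-14 ≈ (100 - 1.34e-12)%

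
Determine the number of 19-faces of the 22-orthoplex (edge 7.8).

An n-cross-polytope has 2^(k+1)·C(n,k+1) k-faces. Here 2^20·C(22,20) = 1048576·231 = 242221056.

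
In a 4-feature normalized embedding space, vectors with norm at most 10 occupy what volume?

V_4(10) = π^(4/2) · (10)^4 / Γ(4/2 + 1) = 5000·π^2 ≈ 49348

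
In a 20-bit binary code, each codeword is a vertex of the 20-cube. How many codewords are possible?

Each vertex is a binary string of length 20, so there are 2^20 = 1048576.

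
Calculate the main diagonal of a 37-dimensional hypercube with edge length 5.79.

||(5.79,5.79,...,5.79)|| = √(37)·5.79 ≈ 35.2192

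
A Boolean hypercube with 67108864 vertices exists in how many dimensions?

2^n = 67108864 ⇒ n = log_2(67108864) = 26.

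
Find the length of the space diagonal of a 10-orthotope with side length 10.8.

Diagonal = √10 · 10.8 ≈ 34.1526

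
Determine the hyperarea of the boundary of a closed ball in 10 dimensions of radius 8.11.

The surface area of an n-ball is 2π^(n/2) r^(n-1) / Γ(n/2). For n=10, r=8.11: 3.8704e+09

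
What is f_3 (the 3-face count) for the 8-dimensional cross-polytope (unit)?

f_3(8-orthoplex) = 2^4 · (8 choose 4) = 1120.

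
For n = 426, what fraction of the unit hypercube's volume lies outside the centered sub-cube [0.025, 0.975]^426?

Shell fraction = 1 - (1-0.05)^426 ≈ 1 - 3.238e-10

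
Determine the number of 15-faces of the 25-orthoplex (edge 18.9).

An n-cross-polytope has 2^(k+1)·C(n,k+1) k-faces. Here 2^16·C(25,16) = 65536·2042975 = 133888409600.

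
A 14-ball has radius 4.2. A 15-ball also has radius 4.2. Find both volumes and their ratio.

V_14(4.2) ≈ 3.18499e+08. V_15(4.2) ≈ 8.5147e+08. Ratio V_14/V_15 ≈ 0.3741.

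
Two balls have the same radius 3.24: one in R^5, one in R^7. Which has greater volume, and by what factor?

V_5(3.24) ≈ 1879.42, V_7(3.24) ≈ 17709.1. The 7-ball is larger by a factor of 9.423.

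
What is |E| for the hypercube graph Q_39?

An n-cube has n·2^(n-1) edges. With n = 39: 39·274877906944 = 10720238370816.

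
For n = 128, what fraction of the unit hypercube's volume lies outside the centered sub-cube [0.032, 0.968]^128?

1 - (1 - 2·0.032)^128 = 1 - 0.936^128 ≈ 0.999789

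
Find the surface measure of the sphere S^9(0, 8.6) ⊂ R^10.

|∂B_10(8.6)| ≈ 6.56227e+09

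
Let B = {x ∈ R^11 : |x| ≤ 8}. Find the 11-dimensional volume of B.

V_11(8) = π^(11/2) · (8)^11 / Γ(11/2 + 1) = 549755813888·π^5/10395 ≈ 1.61843e+10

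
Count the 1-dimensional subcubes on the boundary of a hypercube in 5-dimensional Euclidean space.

An n-cube has C(n,k)·2^(n-k) k-faces. Here C(5,1)·2^4 = 5·16 = 80.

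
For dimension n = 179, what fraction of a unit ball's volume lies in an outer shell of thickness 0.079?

1 - (1-0.079)^179 ≈ 0.9999995996 ≈ 99.999960%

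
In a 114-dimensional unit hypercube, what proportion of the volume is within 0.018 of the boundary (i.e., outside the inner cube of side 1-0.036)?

1 - (1 - 2·0.018)^114 = 1 - 0.964^114 ≈ 0.984697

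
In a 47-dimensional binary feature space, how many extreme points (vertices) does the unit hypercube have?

Each vertex is a binary string of length 47, so there are 2^47 = 140737488355328.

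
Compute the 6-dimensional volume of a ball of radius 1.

Volume = π^{6/2}·(1)^6/Γ(4) = π^3/6 ≈ 5.16771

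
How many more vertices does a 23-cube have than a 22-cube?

The 23-cube has 2^23 = 8388608 vertices. The 22-cube has 2^22 = 4194304 vertices. Difference: 8388608 - 4194304 = 4194304.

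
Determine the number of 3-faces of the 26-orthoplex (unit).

f_3(26-orthoplex) = 2^4 · (26 choose 4) = 239200.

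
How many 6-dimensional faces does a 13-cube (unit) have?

Number of 6-faces = C(13,6) · 2^(13-6) = 1716 · 128 = 219648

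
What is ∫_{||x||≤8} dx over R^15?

The n-ball volume is π^(n/2)·r^n/Γ(n/2+1). With n=15, r=8: V = 9007199254740992·π^7/2027025 ≈ 1.34208e+13.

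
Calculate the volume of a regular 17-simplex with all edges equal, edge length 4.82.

V_17 = √(18) · 4.82^17 / (17! · 2^(17/2)) ≈ 1.34776e-05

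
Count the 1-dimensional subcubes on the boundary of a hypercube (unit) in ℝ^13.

An n-cube has C(n,k)·2^(n-k) k-faces. Here C(13,1)·2^12 = 13·4096 = 53248.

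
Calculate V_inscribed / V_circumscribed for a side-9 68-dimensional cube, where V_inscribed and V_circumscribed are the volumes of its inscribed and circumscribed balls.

V_in / V_out = (r_in/r_out)^68 = (1/√68)^68 = 68^(-68/2) ≈ 4.95105e-63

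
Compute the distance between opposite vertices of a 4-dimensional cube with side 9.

||(9,9,...,9)|| = √(4)·9 = 18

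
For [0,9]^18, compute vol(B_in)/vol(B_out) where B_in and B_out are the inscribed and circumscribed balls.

V_in/V_out = n^(-n/2) = 18^(-18/2) ≈ 5.04136e-12.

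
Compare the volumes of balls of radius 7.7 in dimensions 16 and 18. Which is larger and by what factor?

V_16(7.7) ≈ 3.5936e+13, V_18(7.7) ≈ 7.43736e+14. The 18-ball is larger by a factor of 20.7.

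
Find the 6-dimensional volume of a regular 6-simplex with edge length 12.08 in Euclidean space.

For a regular n-simplex with edge a, V = (a^n / n!)·√((n+1)/2^n). With a=12.08, n=6: V ≈ 1427.34.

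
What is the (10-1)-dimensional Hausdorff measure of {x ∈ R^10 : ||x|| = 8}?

S = n·V_n(r)/r = 10·V_10(8)/8 (volume-to-surface relation), giving 33554432·π^5/3 ≈ 3.42277e+09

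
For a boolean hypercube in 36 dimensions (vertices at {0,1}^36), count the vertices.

Each vertex is a binary string of length 36, so there are 2^36 = 68719476736.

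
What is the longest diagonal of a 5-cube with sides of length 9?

The space diagonal of an n-cube of side s is s√n. Here 9·√5 ≈ 20.1246.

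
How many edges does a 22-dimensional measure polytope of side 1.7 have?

The 22-cube has n·2^(n-1) = 22·2^21 = 22·2097152 = 46137344 edges.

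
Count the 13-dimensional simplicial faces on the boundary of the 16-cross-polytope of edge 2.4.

Each 13-face is the convex hull of 14 vertices, one chosen as ±e_i from each of 14 distinct axes: 2^14·C(16,14) = 1966080.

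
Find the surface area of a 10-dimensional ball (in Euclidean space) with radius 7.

|∂B_10(7)| = 40353607·π^5/12 ≈ 1.02908e+09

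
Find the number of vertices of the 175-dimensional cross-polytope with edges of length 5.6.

An n-cross-polytope has 2n vertices; here n = 175, giving 350.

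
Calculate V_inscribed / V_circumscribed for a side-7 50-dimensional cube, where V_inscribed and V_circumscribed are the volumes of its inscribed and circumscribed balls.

Volume scales as r^n, and r_in/r_out = 1/√50, giving (1/√50)^50 ≈ 3.35544e-43.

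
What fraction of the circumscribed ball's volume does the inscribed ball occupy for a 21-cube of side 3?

The radii are 3/2 and 3√21/2, so the volume ratio is (1/√21)^21 = 21^{-21/2} ≈ 1.30827e-14.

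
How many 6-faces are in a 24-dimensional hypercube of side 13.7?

Choose 6 of 24 axes to span the face (C(24,6) = 134596 ways), then fix each of the remaining 18 coordinates at one of its two extreme values (2^18 = 262144 ways): 134596·262144 = 35283533824.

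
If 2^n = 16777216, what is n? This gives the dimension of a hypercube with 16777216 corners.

Since 2^n = 16777216, we have n = 24.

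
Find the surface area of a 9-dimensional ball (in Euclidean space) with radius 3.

S = n·V_n(r)/r = 9·V_9(3)/3 (volume-to-surface relation), giving 69984·π^4/35 ≈ 194774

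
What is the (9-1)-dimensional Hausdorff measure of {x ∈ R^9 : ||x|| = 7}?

|∂B_9(7)| = 26353376·π^4/15 ≈ 1.71137e+08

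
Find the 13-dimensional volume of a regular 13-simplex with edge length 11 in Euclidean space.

For a regular n-simplex with edge a, V = (a^n / n!)·√((n+1)/2^n). With a=11, n=13: V ≈ 229.189.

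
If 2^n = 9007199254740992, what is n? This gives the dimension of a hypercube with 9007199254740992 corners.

The n-cube has 2^n vertices, and 9007199254740992 = 2^53, so n = 53.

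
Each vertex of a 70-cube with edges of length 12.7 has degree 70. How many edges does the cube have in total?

Number of 1-faces = C(70,1)·2^(70-1) = 70·590295810358705651712 = 41320706725109395619840.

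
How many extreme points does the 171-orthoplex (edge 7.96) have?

Number of vertices = 2n = 342.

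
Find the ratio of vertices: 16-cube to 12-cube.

The 16-cube has 2^16 = 65536 vertices. The 12-cube has 2^12 = 4096 vertices. Ratio: 65536/4096 = 16.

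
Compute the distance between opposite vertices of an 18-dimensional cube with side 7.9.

The space diagonal of an n-cube of side s is s√n. Here 7.9·√18 ≈ 33.5169.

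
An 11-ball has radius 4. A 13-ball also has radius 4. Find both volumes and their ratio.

V_11(4) ≈ 7.9025e+06. V_13(4) ≈ 6.11113e+07. Ratio V_11/V_13 ≈ 0.1293.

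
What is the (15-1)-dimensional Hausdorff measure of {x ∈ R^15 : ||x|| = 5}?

S = n·V_n(r)/r = 15·V_15(5)/5 (volume-to-surface relation), giving 312500000000·π^7/27027 ≈ 3.49222e+10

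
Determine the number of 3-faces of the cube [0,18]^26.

An n-cube has C(n,k)·2^(n-k) k-faces. Here C(26,3)·2^23 = 2600·8388608 = 21810380800.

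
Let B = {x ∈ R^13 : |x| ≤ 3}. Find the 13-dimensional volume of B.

V_13(3) = π^(13/2) · (3)^13 / Γ(13/2 + 1) = 7558272·π^6/5005 ≈ 1.45184e+06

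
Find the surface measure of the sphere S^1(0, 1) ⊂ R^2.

S_2(1) = 2·π^(2/2)·(1)^1 / Γ(2/2) = 2πr = 2π·1 ≈ 6.28319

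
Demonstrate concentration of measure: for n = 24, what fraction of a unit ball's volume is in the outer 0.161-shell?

1 - (1-0.161)^24 ≈ 0.985199 ≈ 98.52%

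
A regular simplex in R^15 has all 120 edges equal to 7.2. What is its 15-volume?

V = (7.2^15 / 15!) · √((15+1) / 2^15) ≈ 0.122412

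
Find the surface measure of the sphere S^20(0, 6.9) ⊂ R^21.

S_21(6.9) = 2·π^(21/2)·(6.9)^20 / Γ(21/2) ≈ 1.75287e+16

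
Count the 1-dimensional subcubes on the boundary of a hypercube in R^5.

An n-cube has C(n,k)·2^(n-k) k-faces. Here C(5,1)·2^4 = 5·16 = 80.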